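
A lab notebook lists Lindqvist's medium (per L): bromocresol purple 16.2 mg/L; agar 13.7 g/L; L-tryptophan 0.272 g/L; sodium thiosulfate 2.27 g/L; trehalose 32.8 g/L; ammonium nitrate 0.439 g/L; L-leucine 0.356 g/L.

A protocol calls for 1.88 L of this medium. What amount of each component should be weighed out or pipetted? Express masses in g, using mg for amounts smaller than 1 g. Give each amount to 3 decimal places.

bromocresol purple 30.456 mg; agar 25.756 g; L-tryptophan 511.360 mg; sodium thiosulfate 4.268 g; trehalose 61.664 g; ammonium nitrate 825.320 mg; L-leucine 669.280 mg

Scale factor relative to 1 L: 1.88.
bromocresol purple: 16.2 mg/L × 1.88 L = 30.456 mg
agar: 13.7 g/L × 1.88 L = 25.756 g
L-tryptophan: 0.272 g/L × 1.88 L = 0.51136 g = 511.360 mg
sodium thiosulfate: 2.27 g/L × 1.88 L = 4.268 g
trehalose: 32.8 g/L × 1.88 L = 61.664 g
ammonium nitrate: 0.439 g/L × 1.88 L = 0.82532 g = 825.320 mg
L-leucine: 0.356 g/L × 1.88 L = 0.66928 g = 669.280 mg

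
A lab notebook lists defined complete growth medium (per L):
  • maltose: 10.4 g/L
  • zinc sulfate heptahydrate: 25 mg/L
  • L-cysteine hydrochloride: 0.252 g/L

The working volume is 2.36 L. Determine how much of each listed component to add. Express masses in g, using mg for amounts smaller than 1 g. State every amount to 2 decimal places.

Scale factor relative to 1 L: 2.36.
maltose: 10.4 g/L × 2.36 L = 24.54 g
zinc sulfate heptahydrate: 25 mg/L × 2.36 L = 59.00 mg
L-cysteine hydrochloride: 0.252 g/L × 2.36 L = 0.59472 g = 594.72 mg

maltose 24.54 g; zinc sulfate heptahydrate 59.00 mg; L-cysteine hydrochloride 594.72 mg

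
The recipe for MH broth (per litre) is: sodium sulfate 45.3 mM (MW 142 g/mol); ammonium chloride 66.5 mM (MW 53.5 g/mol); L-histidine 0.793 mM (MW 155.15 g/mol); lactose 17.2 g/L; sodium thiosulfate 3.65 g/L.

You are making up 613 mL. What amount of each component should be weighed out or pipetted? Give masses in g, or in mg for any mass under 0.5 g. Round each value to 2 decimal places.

Working volume: 613 mL = 0.613 L.
sodium sulfate: 45.3 mmol/L × 142 g/mol × 0.613 L ÷ 1000 = 3.94 g
ammonium chloride: 66.5 mmol/L × 53.5 g/mol × 0.613 L ÷ 1000 = 2.18 g
L-histidine: 0.793 mmol/L × 155.15 mg/mmol × 0.613 L = 75.42 mg
lactose: 17.2 g/L × 0.613 L = 10.54 g
sodium thiosulfate: 3.65 g/L × 0.613 L = 2.24 g

sodium sulfate 3.94 g; ammonium chloride 2.18 g; L-histidine 75.42 mg; lactose 10.54 g; sodium thiosulfate 2.24 g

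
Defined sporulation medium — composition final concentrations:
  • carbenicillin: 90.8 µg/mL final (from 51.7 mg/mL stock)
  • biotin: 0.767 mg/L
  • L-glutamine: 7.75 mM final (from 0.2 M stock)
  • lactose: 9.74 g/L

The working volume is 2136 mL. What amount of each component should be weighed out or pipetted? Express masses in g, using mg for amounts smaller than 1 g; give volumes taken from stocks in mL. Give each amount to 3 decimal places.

Target volume = 2136 mL = 2.136 L.
carbenicillin: V = C2·V2/C1 = 90.8 µg/mL × 2136 mL ÷ 51700 µg/mL = 3.751 mL
biotin: 0.767 mg/L × 2.136 L = 1.638 mg
L-glutamine: dilute stock: 7.75 mM × 2136 mL ÷ 200 mM = 82.770 mL
lactose: 9.74 g/L × 2.136 L = 20.805 g

carbenicillin 3.751 mL; biotin 1.638 mg; L-glutamine 82.770 mL; lactose 20.805 g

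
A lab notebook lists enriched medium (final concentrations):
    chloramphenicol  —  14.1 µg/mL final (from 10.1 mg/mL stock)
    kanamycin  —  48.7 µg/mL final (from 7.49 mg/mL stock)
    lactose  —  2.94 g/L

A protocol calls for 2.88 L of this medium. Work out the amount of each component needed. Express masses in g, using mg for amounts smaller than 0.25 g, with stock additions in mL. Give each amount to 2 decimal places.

chloramphenicol 4.02 mL; kanamycin 18.73 mL; lactose 8.47 g

Working volume: 2.88 L.
chloramphenicol: C1V1 = C2V2 → 14.1 µg/mL × 2880 mL ÷ 10100 µg/mL = 4.02 mL
kanamycin: dilute stock: 48.7 µg/mL × 2880 mL ÷ 7490 µg/mL = 18.73 mL
lactose: 2.94 g/L × 2.88 L = 8.47 g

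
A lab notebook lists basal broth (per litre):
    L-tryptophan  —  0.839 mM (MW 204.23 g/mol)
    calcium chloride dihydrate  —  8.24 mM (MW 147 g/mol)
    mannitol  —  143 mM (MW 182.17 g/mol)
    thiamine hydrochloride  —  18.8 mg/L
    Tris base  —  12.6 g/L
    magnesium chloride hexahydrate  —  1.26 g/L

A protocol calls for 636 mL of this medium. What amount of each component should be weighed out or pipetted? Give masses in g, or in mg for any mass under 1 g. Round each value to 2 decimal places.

L-tryptophan 108.98 mg; calcium chloride dihydrate 770.37 mg; mannitol 16.57 g; thiamine hydrochloride 11.96 mg; Tris base 8.01 g; magnesium chloride hexahydrate 801.36 mg

Scale factor relative to 1 L: 0.636.
L-tryptophan: 0.839 mmol/L × 204.23 mg/mmol × 0.636 L = 108.98 mg
calcium chloride dihydrate: 8.24 mmol/L × 147 mg/mmol × 0.636 L = 770.37 mg
mannitol: 143 mmol/L × 182.17 g/mol × 0.636 L ÷ 1000 = 16.57 g
thiamine hydrochloride: 18.8 mg/L × 0.636 L = 11.96 mg
Tris base: 12.6 g/L × 0.636 L = 8.01 g
magnesium chloride hexahydrate: 1.26 g/L × 0.636 L = 0.80136 g = 801.36 mg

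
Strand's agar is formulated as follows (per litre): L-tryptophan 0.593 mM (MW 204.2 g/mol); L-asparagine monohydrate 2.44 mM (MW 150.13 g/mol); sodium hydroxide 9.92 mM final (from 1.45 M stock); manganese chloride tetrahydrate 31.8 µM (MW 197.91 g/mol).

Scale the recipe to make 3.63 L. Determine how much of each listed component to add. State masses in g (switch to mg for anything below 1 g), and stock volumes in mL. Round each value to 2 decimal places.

L-tryptophan 439.56 mg; L-asparagine monohydrate 1.33 g; sodium hydroxide 24.83 mL; manganese chloride tetrahydrate 22.85 mg

Scale factor relative to 1 L: 3.63.
L-tryptophan: 0.593 mmol/L × 204.2 mg/mmol × 3.63 L = 439.56 mg
L-asparagine monohydrate: 2.44 mmol/L × 150.13 g/mol × 3.63 L ÷ 1000 = 1.33 g
sodium hydroxide: dilute stock: 9.92 mM × 3630 mL ÷ 1450 mM = 24.83 mL
manganese chloride tetrahydrate: 31.8 µmol/L × 197.91 g/mol × 3.63 L ÷ 1000 = 22.85 mg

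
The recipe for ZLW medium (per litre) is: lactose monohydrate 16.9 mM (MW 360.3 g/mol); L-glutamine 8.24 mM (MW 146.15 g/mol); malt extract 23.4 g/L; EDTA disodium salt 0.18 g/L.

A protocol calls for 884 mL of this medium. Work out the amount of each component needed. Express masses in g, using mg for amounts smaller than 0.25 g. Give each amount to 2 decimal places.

Target volume = 884 mL = 0.884 L.
lactose monohydrate: 16.9 mmol/L × 360.3 g/mol × 0.884 L ÷ 1000 = 5.38 g
L-glutamine: 8.24 mmol/L × 146.15 g/mol × 0.884 L ÷ 1000 = 1.06 g
malt extract: 23.4 g/L × 0.884 L = 20.69 g
EDTA disodium salt: 0.18 g/L × 0.884 L = 0.15912 g = 159.12 mg

lactose monohydrate 5.38 g; L-glutamine 1.06 g; malt extract 20.69 g; EDTA disodium salt 159.12 mg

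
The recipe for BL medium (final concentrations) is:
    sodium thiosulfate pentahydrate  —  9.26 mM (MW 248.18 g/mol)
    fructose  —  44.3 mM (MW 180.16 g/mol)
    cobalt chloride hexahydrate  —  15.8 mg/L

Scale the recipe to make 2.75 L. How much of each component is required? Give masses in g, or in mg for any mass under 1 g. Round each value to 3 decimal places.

sodium thiosulfate pentahydrate 6.320 g; fructose 21.948 g; cobalt chloride hexahydrate 43.450 mg

Scale factor relative to 1 L: 2.75.
sodium thiosulfate pentahydrate: 9.26 mmol/L × 248.18 g/mol × 2.75 L ÷ 1000 = 6.320 g
fructose: 44.3 mmol/L × 180.16 g/mol × 2.75 L ÷ 1000 = 21.948 g
cobalt chloride hexahydrate: 15.8 mg/L × 2.75 L = 43.450 mg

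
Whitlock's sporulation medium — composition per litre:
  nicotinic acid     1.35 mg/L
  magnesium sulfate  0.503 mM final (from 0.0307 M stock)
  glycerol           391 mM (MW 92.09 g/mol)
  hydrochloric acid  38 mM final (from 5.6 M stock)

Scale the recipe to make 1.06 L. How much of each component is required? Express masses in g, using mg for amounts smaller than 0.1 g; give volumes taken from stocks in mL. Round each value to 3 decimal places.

Scale factor relative to 1 L: 1.06.
nicotinic acid: 1.35 mg/L × 1.06 L = 1.431 mg
magnesium sulfate: C1V1 = C2V2 → 0.503 mM × 1060 mL ÷ 30.7 mM = 17.367 mL
glycerol: 391 mmol/L × 92.09 g/mol × 1.06 L ÷ 1000 = 38.168 g
hydrochloric acid: dilute stock: 38 mM × 1060 mL ÷ 5600 mM = 7.193 mL

nicotinic acid 1.431 mg; magnesium sulfate 17.367 mL; glycerol 38.168 g; hydrochloric acid 7.193 mL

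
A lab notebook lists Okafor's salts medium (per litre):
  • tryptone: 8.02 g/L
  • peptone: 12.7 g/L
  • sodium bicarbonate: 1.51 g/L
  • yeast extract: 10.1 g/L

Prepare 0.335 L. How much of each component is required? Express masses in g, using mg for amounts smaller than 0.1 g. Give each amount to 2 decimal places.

Working volume: 0.335 L.
tryptone: 8.02 g/L × 0.335 L = 2.69 g
peptone: 12.7 g/L × 0.335 L = 4.25 g
sodium bicarbonate: 1.51 g/L × 0.335 L = 0.51 g
yeast extract: 10.1 g/L × 0.335 L = 3.38 g

tryptone 2.69 g; peptone 4.25 g; sodium bicarbonate 0.51 g; yeast extract 3.38 g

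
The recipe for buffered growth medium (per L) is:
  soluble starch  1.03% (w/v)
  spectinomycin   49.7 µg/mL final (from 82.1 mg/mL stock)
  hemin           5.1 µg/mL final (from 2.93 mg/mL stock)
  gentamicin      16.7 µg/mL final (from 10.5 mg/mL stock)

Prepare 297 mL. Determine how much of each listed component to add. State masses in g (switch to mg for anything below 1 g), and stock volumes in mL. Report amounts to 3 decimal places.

Target volume = 297 mL = 0.297 L.
soluble starch: 1.03 g per 100 mL × 297 mL ÷ 100 = 3.059 g
spectinomycin: dilute stock: 49.7 µg/mL × 297 mL ÷ 82100 µg/mL = 0.180 mL
hemin: dilute stock: 5.1 µg/mL × 297 mL ÷ 2930 µg/mL = 0.517 mL
gentamicin: dilute stock: 16.7 µg/mL × 297 mL ÷ 10500 µg/mL = 0.472 mL

soluble starch 3.059 g; spectinomycin 0.180 mL; hemin 0.517 mL; gentamicin 0.472 mL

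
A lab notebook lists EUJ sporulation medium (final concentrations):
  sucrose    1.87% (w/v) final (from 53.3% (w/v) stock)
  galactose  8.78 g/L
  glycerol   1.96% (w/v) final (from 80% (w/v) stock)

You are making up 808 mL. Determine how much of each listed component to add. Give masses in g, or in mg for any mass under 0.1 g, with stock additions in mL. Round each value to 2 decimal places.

Working volume: 808 mL = 0.808 L.
sucrose: V = C2·V2/C1 = 1.87% ÷ 53.3% × 808 mL = 28.35 mL
galactose: 8.78 g/L × 0.808 L = 7.09 g
glycerol: C1V1 = C2V2 → 1.96% ÷ 80% × 808 mL = 19.80 mL

sucrose 28.35 mL; galactose 7.09 g; glycerol 19.80 mL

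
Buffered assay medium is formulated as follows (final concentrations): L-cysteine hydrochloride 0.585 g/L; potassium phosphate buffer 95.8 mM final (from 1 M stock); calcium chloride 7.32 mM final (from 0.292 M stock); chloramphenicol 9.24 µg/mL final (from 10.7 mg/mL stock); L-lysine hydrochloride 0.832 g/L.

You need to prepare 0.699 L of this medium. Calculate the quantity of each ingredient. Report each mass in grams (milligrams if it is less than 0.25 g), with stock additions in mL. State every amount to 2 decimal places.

L-cysteine hydrochloride 0.41 g; potassium phosphate buffer 66.96 mL; calcium chloride 17.52 mL; chloramphenicol 0.60 mL; L-lysine hydrochloride 0.58 g

Working volume: 0.699 L.
L-cysteine hydrochloride: 0.585 g/L × 0.699 L = 0.41 g
potassium phosphate buffer: V = C2·V2/C1 = 95.8 mM × 699 mL ÷ 1000 mM = 66.96 mL
calcium chloride: dilute stock: 7.32 mM × 699 mL ÷ 292 mM = 17.52 mL
chloramphenicol: dilute stock: 9.24 µg/mL × 699 mL ÷ 10700 µg/mL = 0.60 mL
L-lysine hydrochloride: 0.832 g/L × 0.699 L = 0.58 g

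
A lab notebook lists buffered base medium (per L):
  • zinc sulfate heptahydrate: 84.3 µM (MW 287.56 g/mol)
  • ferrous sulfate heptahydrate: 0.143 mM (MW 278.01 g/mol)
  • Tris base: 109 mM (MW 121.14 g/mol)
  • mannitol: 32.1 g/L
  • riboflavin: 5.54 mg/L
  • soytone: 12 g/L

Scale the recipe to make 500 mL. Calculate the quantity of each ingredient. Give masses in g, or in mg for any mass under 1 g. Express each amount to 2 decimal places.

Working volume: 500 mL = 0.5 L.
zinc sulfate heptahydrate: 84.3 µmol/L × 287.56 g/mol × 0.5 L ÷ 1000 = 12.12 mg
ferrous sulfate heptahydrate: 0.143 mmol/L × 278.01 mg/mmol × 0.5 L = 19.88 mg
Tris base: 109 mmol/L × 121.14 g/mol × 0.5 L ÷ 1000 = 6.60 g
mannitol: 32.1 g/L × 0.5 L = 16.05 g
riboflavin: 5.54 mg/L × 0.5 L = 2.77 mg
soytone: 12 g/L × 0.5 L = 6.00 g

zinc sulfate heptahydrate 12.12 mg; ferrous sulfate heptahydrate 19.88 mg; Tris base 6.60 g; mannitol 16.05 g; riboflavin 2.77 mg; soytone 6.00 g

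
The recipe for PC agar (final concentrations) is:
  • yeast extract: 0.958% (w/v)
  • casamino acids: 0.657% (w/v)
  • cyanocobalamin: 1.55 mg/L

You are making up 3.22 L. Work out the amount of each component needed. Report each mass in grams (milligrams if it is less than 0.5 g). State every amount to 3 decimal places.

yeast extract 30.848 g; casamino acids 21.155 g; cyanocobalamin 4.991 mg

Scale factor relative to 1 L: 3.22.
yeast extract: 0.958 g per 100 mL × 3220 mL ÷ 100 = 30.848 g
casamino acids: 0.657 g per 100 mL × 3220 mL ÷ 100 = 21.155 g
cyanocobalamin: 1.55 mg/L × 3.22 L = 4.991 mg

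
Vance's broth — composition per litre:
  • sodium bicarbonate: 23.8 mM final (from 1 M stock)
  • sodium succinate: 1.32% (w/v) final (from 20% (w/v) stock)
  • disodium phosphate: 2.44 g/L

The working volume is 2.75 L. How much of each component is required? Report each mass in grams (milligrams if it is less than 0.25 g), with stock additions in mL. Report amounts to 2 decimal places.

sodium bicarbonate 65.45 mL; sodium succinate 181.50 mL; disodium phosphate 6.71 g

Scale factor relative to 1 L: 2.75.
sodium bicarbonate: V = C2·V2/C1 = 23.8 mM × 2750 mL ÷ 1000 mM = 65.45 mL
sodium succinate: C1V1 = C2V2 → 1.32% ÷ 20% × 2750 mL = 181.50 mL
disodium phosphate: 2.44 g/L × 2.75 L = 6.71 g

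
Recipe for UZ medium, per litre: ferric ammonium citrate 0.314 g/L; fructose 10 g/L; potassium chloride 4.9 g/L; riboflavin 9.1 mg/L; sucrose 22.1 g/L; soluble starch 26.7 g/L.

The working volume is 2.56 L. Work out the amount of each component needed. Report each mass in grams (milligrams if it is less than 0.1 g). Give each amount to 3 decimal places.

ferric ammonium citrate 0.804 g; fructose 25.600 g; potassium chloride 12.544 g; riboflavin 23.296 mg; sucrose 56.576 g; soluble starch 68.352 g

Scale factor relative to 1 L: 2.56.
ferric ammonium citrate: 0.314 g/L × 2.56 L = 0.804 g
fructose: 10 g/L × 2.56 L = 25.600 g
potassium chloride: 4.9 g/L × 2.56 L = 12.544 g
riboflavin: 9.1 mg/L × 2.56 L = 23.296 mg
sucrose: 22.1 g/L × 2.56 L = 56.576 g
soluble starch: 26.7 g/L × 2.56 L = 68.352 g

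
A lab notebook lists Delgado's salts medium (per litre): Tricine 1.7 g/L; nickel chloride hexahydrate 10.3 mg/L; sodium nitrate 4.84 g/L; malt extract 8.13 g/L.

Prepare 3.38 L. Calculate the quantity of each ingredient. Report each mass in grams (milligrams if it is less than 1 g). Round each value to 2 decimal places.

Scale factor relative to 1 L: 3.38.
Tricine: 1.7 g/L × 3.38 L = 5.75 g
nickel chloride hexahydrate: 10.3 mg/L × 3.38 L = 34.81 mg
sodium nitrate: 4.84 g/L × 3.38 L = 16.36 g
malt extract: 8.13 g/L × 3.38 L = 27.48 g

Tricine 5.75 g; nickel chloride hexahydrate 34.81 mg; sodium nitrate 16.36 g; malt extract 27.48 g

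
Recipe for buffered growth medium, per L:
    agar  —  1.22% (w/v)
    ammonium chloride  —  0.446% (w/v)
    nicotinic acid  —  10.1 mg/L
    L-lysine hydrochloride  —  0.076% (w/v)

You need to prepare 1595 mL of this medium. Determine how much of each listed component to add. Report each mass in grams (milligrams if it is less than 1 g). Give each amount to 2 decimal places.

agar 19.46 g; ammonium chloride 7.11 g; nicotinic acid 16.11 mg; L-lysine hydrochloride 1.21 g

Scale factor relative to 1 L: 1.595.
agar: 1.22% w/v = 12.2 g/L → 12.2 × 1.595 L = 19.46 g
ammonium chloride: 0.446 g per 100 mL × 1595 mL ÷ 100 = 7.11 g
nicotinic acid: 10.1 mg/L × 1.595 L = 16.11 mg
L-lysine hydrochloride: 0.076 g per 100 mL × 1595 mL ÷ 100 = 1.21 g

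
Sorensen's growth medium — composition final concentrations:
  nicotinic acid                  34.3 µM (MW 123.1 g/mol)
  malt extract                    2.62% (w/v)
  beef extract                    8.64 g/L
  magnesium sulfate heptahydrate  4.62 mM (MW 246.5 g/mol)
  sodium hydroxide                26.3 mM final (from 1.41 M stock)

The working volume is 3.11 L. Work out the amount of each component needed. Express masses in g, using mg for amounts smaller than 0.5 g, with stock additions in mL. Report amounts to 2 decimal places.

Working volume: 3.11 L.
nicotinic acid: 34.3 µmol/L × 123.1 g/mol × 3.11 L ÷ 1000 = 13.13 mg
malt extract: 2.62 g per 100 mL × 3110 mL ÷ 100 = 81.48 g
beef extract: 8.64 g/L × 3.11 L = 26.87 g
magnesium sulfate heptahydrate: 4.62 mmol/L × 246.5 g/mol × 3.11 L ÷ 1000 = 3.54 g
sodium hydroxide: dilute stock: 26.3 mM × 3110 mL ÷ 1410 mM = 58.01 mL

nicotinic acid 13.13 mg; malt extract 81.48 g; beef extract 26.87 g; magnesium sulfate heptahydrate 3.54 g; sodium hydroxide 58.01 mL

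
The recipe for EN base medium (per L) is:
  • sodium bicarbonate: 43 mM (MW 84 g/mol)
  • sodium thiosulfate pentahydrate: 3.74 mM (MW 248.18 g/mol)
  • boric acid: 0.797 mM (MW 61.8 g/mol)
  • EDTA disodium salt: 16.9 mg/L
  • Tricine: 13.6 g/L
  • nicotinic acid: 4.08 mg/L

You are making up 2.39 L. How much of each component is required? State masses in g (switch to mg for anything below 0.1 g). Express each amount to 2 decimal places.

Scale factor relative to 1 L: 2.39.
sodium bicarbonate: 43 mmol/L × 84 g/mol × 2.39 L ÷ 1000 = 8.63 g
sodium thiosulfate pentahydrate: 3.74 mmol/L × 248.18 g/mol × 2.39 L ÷ 1000 = 2.22 g
boric acid: 0.797 mmol/L × 61.8 g/mol × 2.39 L ÷ 1000 = 0.12 g
EDTA disodium salt: 16.9 mg/L × 2.39 L = 40.39 mg
Tricine: 13.6 g/L × 2.39 L = 32.50 g
nicotinic acid: 4.08 mg/L × 2.39 L = 9.75 mg

sodium bicarbonate 8.63 g; sodium thiosulfate pentahydrate 2.22 g; boric acid 0.12 g; EDTA disodium salt 40.39 mg; Tricine 32.50 g; nicotinic acid 9.75 mg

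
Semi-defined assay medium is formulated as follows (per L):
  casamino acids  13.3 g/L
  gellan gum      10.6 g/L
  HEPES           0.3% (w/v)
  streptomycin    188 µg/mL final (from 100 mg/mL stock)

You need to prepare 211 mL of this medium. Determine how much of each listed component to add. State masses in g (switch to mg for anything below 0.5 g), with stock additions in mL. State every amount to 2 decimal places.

Scale factor relative to 1 L: 0.211.
casamino acids: 13.3 g/L × 0.211 L = 2.81 g
gellan gum: 10.6 g/L × 0.211 L = 2.24 g
HEPES: 0.3 g per 100 mL × 211 mL ÷ 100 = 0.63 g
streptomycin: C1V1 = C2V2 → 188 µg/mL × 211 mL ÷ 100000 µg/mL = 0.40 mL

casamino acids 2.81 g; gellan gum 2.24 g; HEPES 0.63 g; streptomycin 0.40 mL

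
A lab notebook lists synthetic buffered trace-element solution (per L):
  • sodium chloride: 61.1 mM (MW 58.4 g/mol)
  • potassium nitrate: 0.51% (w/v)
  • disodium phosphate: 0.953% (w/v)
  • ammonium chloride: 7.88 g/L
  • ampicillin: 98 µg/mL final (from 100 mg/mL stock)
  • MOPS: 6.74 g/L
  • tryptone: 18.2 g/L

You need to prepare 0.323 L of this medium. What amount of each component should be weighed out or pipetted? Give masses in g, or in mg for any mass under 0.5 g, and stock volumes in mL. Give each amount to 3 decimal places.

Scale factor relative to 1 L: 0.323.
sodium chloride: 61.1 mmol/L × 58.4 g/mol × 0.323 L ÷ 1000 = 1.153 g
potassium nitrate: 0.51 g per 100 mL × 323 mL ÷ 100 = 1.647 g
disodium phosphate: 0.953% w/v = 9.53 g/L → 9.53 × 0.323 L = 3.078 g
ammonium chloride: 7.88 g/L × 0.323 L = 2.545 g
ampicillin: C1V1 = C2V2 → 98 µg/mL × 323 mL ÷ 100000 µg/mL = 0.317 mL
MOPS: 6.74 g/L × 0.323 L = 2.177 g
tryptone: 18.2 g/L × 0.323 L = 5.879 g

sodium chloride 1.153 g; potassium nitrate 1.647 g; disodium phosphate 3.078 g; ammonium chloride 2.545 g; ampicillin 0.317 mL; MOPS 2.177 g; tryptone 5.879 g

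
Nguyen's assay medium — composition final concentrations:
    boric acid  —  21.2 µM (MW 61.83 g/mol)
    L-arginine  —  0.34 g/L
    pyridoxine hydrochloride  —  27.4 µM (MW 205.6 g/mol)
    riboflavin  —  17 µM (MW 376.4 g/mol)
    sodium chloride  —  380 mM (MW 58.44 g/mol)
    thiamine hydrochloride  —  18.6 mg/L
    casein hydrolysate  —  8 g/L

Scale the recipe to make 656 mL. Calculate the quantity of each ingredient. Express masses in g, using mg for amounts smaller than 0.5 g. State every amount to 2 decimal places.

Working volume: 656 mL = 0.656 L.
boric acid: 21.2 µmol/L × 61.83 g/mol × 0.656 L ÷ 1000 = 0.86 mg
L-arginine: 0.34 g/L × 0.656 L = 0.22304 g = 223.04 mg
pyridoxine hydrochloride: 27.4 µmol/L × 205.6 g/mol × 0.656 L ÷ 1000 = 3.70 mg
riboflavin: 17 µmol/L × 376.4 g/mol × 0.656 L ÷ 1000 = 4.20 mg
sodium chloride: 380 mmol/L × 58.44 g/mol × 0.656 L ÷ 1000 = 14.57 g
thiamine hydrochloride: 18.6 mg/L × 0.656 L = 12.20 mg
casein hydrolysate: 8 g/L × 0.656 L = 5.25 g

boric acid 0.86 mg; L-arginine 223.04 mg; pyridoxine hydrochloride 3.70 mg; riboflavin 4.20 mg; sodium chloride 14.57 g; thiamine hydrochloride 12.20 mg; casein hydrolysate 5.25 g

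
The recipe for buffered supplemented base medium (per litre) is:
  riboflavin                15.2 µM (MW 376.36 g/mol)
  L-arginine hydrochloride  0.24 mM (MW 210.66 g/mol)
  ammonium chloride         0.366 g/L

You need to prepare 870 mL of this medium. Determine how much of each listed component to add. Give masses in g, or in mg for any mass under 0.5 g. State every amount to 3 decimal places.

Scale factor relative to 1 L: 0.87.
riboflavin: 15.2 µmol/L × 376.36 g/mol × 0.87 L ÷ 1000 = 4.977 mg
L-arginine hydrochloride: 0.24 mmol/L × 210.66 mg/mmol × 0.87 L = 43.986 mg
ammonium chloride: 0.366 g/L × 0.87 L = 0.31842 g = 318.420 mg

riboflavin 4.977 mg; L-arginine hydrochloride 43.986 mg; ammonium chloride 318.420 mg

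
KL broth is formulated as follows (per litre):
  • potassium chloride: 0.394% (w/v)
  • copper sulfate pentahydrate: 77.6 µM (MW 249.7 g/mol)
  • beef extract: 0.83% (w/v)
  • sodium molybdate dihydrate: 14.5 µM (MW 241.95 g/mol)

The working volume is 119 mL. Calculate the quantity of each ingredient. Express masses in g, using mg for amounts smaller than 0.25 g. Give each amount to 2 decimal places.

Target volume = 119 mL = 0.119 L.
potassium chloride: 0.394 g per 100 mL × 119 mL ÷ 100 = 0.47 g
copper sulfate pentahydrate: 77.6 µmol/L × 249.7 g/mol × 0.119 L ÷ 1000 = 2.31 mg
beef extract: 0.83% w/v = 8.3 g/L → 8.3 × 0.119 L = 0.99 g
sodium molybdate dihydrate: 14.5 µmol/L × 241.95 g/mol × 0.119 L ÷ 1000 = 0.42 mg

potassium chloride 0.47 g; copper sulfate pentahydrate 2.31 mg; beef extract 0.99 g; sodium molybdate dihydrate 0.42 mg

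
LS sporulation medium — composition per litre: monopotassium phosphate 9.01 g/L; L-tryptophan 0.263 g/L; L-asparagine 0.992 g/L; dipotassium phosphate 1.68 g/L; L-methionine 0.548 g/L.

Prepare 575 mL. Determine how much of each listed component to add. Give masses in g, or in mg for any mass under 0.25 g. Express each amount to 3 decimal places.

monopotassium phosphate 5.181 g; L-tryptophan 151.225 mg; L-asparagine 0.570 g; dipotassium phosphate 0.966 g; L-methionine 0.315 g

Working volume: 575 mL = 0.575 L.
monopotassium phosphate: 9.01 g/L × 0.575 L = 5.181 g
L-tryptophan: 0.263 g/L × 0.575 L = 0.151225 g = 151.225 mg
L-asparagine: 0.992 g/L × 0.575 L = 0.570 g
dipotassium phosphate: 1.68 g/L × 0.575 L = 0.966 g
L-methionine: 0.548 g/L × 0.575 L = 0.315 g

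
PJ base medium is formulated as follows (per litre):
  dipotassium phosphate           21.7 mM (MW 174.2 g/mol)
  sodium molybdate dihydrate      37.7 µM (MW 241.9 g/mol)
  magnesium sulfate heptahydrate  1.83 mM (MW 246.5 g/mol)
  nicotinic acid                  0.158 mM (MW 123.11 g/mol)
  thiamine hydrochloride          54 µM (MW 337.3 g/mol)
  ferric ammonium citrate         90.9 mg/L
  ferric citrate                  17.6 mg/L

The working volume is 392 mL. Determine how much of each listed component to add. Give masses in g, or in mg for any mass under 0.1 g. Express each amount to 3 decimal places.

dipotassium phosphate 1.482 g; sodium molybdate dihydrate 3.575 mg; magnesium sulfate heptahydrate 0.177 g; nicotinic acid 7.625 mg; thiamine hydrochloride 7.140 mg; ferric ammonium citrate 35.633 mg; ferric citrate 6.899 mg

Target volume = 392 mL = 0.392 L.
dipotassium phosphate: 21.7 mmol/L × 174.2 g/mol × 0.392 L ÷ 1000 = 1.482 g
sodium molybdate dihydrate: 37.7 µmol/L × 241.9 g/mol × 0.392 L ÷ 1000 = 3.575 mg
magnesium sulfate heptahydrate: 1.83 mmol/L × 246.5 g/mol × 0.392 L ÷ 1000 = 0.177 g
nicotinic acid: 0.158 mmol/L × 123.11 mg/mmol × 0.392 L = 7.625 mg
thiamine hydrochloride: 54 µmol/L × 337.3 g/mol × 0.392 L ÷ 1000 = 7.140 mg
ferric ammonium citrate: 90.9 mg/L × 0.392 L = 35.633 mg
ferric citrate: 17.6 mg/L × 0.392 L = 6.899 mg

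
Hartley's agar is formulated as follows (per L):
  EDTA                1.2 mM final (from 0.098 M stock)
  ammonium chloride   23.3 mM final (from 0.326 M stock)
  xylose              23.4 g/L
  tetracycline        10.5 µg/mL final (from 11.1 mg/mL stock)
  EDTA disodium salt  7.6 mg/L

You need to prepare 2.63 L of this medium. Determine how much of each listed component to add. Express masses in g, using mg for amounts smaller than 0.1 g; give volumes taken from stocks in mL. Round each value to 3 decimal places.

Working volume: 2.63 L.
EDTA: C1V1 = C2V2 → 1.2 mM × 2630 mL ÷ 98 mM = 32.204 mL
ammonium chloride: V = C2·V2/C1 = 23.3 mM × 2630 mL ÷ 326 mM = 187.972 mL
xylose: 23.4 g/L × 2.63 L = 61.542 g
tetracycline: C1V1 = C2V2 → 10.5 µg/mL × 2630 mL ÷ 11100 µg/mL = 2.488 mL
EDTA disodium salt: 7.6 mg/L × 2.63 L = 19.988 mg

EDTA 32.204 mL; ammonium chloride 187.972 mL; xylose 61.542 g; tetracycline 2.488 mL; EDTA disodium salt 19.988 mg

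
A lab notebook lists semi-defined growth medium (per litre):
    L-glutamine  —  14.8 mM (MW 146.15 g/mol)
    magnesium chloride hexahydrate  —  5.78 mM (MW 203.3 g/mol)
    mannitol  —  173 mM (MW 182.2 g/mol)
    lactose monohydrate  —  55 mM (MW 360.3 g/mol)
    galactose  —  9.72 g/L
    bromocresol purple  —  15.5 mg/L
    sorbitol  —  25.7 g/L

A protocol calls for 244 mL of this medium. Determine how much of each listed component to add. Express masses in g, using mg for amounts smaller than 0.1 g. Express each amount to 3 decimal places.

L-glutamine 0.528 g; magnesium chloride hexahydrate 0.287 g; mannitol 7.691 g; lactose monohydrate 4.835 g; galactose 2.372 g; bromocresol purple 3.782 mg; sorbitol 6.271 g

Working volume: 244 mL = 0.244 L.
L-glutamine: 14.8 mmol/L × 146.15 g/mol × 0.244 L ÷ 1000 = 0.528 g
magnesium chloride hexahydrate: 5.78 mmol/L × 203.3 g/mol × 0.244 L ÷ 1000 = 0.287 g
mannitol: 173 mmol/L × 182.2 g/mol × 0.244 L ÷ 1000 = 7.691 g
lactose monohydrate: 55 mmol/L × 360.3 g/mol × 0.244 L ÷ 1000 = 4.835 g
galactose: 9.72 g/L × 0.244 L = 2.372 g
bromocresol purple: 15.5 mg/L × 0.244 L = 3.782 mg
sorbitol: 25.7 g/L × 0.244 L = 6.271 g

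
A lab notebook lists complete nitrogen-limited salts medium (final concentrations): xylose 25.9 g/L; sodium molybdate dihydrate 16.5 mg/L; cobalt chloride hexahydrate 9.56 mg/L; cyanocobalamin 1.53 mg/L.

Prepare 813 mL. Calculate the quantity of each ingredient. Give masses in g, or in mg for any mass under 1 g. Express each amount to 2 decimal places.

xylose 21.06 g; sodium molybdate dihydrate 13.41 mg; cobalt chloride hexahydrate 7.77 mg; cyanocobalamin 1.24 mg

Target volume = 813 mL = 0.813 L.
xylose: 25.9 g/L × 0.813 L = 21.06 g
sodium molybdate dihydrate: 16.5 mg/L × 0.813 L = 13.41 mg
cobalt chloride hexahydrate: 9.56 mg/L × 0.813 L = 7.77 mg
cyanocobalamin: 1.53 mg/L × 0.813 L = 1.24 mg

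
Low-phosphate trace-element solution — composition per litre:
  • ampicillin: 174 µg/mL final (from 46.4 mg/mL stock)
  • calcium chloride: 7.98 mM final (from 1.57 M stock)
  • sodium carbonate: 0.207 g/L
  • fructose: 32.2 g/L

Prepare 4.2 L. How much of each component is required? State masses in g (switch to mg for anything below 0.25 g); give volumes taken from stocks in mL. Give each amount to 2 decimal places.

ampicillin 15.75 mL; calcium chloride 21.35 mL; sodium carbonate 0.87 g; fructose 135.24 g

Working volume: 4.2 L.
ampicillin: dilute stock: 174 µg/mL × 4200 mL ÷ 46400 µg/mL = 15.75 mL
calcium chloride: V = C2·V2/C1 = 7.98 mM × 4200 mL ÷ 1570 mM = 21.35 mL
sodium carbonate: 0.207 g/L × 4.2 L = 0.87 g
fructose: 32.2 g/L × 4.2 L = 135.24 g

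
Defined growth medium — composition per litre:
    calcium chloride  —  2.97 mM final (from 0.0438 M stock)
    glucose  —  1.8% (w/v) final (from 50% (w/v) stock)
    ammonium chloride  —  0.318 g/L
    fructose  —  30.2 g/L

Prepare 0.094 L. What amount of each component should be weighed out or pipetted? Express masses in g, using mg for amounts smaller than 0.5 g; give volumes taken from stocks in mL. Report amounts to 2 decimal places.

calcium chloride 6.37 mL; glucose 3.38 mL; ammonium chloride 29.89 mg; fructose 2.84 g

Scale factor relative to 1 L: 0.094.
calcium chloride: dilute stock: 2.97 mM × 94 mL ÷ 43.8 mM = 6.37 mL
glucose: V = C2·V2/C1 = 1.8% ÷ 50% × 94 mL = 3.38 mL
ammonium chloride: 0.318 g/L × 0.094 L = 0.029892 g = 29.89 mg
fructose: 30.2 g/L × 0.094 L = 2.84 g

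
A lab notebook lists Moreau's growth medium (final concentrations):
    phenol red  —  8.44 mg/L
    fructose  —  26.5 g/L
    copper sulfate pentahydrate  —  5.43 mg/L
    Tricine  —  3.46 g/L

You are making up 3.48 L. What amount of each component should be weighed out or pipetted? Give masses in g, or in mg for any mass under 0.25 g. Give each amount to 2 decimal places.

Working volume: 3.48 L.
phenol red: 8.44 mg/L × 3.48 L = 29.37 mg
fructose: 26.5 g/L × 3.48 L = 92.22 g
copper sulfate pentahydrate: 5.43 mg/L × 3.48 L = 18.90 mg
Tricine: 3.46 g/L × 3.48 L = 12.04 g

phenol red 29.37 mg; fructose 92.22 g; copper sulfate pentahydrate 18.90 mg; Tricine 12.04 g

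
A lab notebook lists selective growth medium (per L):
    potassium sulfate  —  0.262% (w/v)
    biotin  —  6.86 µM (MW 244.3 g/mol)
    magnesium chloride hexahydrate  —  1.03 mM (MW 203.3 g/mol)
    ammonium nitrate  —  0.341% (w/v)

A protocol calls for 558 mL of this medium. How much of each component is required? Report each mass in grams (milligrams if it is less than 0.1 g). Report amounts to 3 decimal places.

potassium sulfate 1.462 g; biotin 0.935 mg; magnesium chloride hexahydrate 0.117 g; ammonium nitrate 1.903 g

Working volume: 558 mL = 0.558 L.
potassium sulfate: 0.262% w/v = 2.62 g/L → 2.62 × 0.558 L = 1.462 g
biotin: 6.86 µmol/L × 244.3 g/mol × 0.558 L ÷ 1000 = 0.935 mg
magnesium chloride hexahydrate: 1.03 mmol/L × 203.3 g/mol × 0.558 L ÷ 1000 = 0.117 g
ammonium nitrate: 0.341 g per 100 mL × 558 mL ÷ 100 = 1.903 g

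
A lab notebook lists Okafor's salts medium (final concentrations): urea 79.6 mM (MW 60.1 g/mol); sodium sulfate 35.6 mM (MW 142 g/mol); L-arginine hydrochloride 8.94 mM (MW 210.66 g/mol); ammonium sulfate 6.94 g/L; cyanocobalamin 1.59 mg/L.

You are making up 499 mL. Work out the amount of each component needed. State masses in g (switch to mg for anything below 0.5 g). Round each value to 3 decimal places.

urea 2.387 g; sodium sulfate 2.523 g; L-arginine hydrochloride 0.940 g; ammonium sulfate 3.463 g; cyanocobalamin 0.793 mg

Working volume: 499 mL = 0.499 L.
urea: 79.6 mmol/L × 60.1 g/mol × 0.499 L ÷ 1000 = 2.387 g
sodium sulfate: 35.6 mmol/L × 142 g/mol × 0.499 L ÷ 1000 = 2.523 g
L-arginine hydrochloride: 8.94 mmol/L × 210.66 g/mol × 0.499 L ÷ 1000 = 0.940 g
ammonium sulfate: 6.94 g/L × 0.499 L = 3.463 g
cyanocobalamin: 1.59 mg/L × 0.499 L = 0.793 mg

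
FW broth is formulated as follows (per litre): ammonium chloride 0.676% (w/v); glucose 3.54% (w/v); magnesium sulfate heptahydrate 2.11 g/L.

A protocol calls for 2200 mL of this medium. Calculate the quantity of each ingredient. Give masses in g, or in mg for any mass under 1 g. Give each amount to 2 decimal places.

Scale factor relative to 1 L: 2.2.
ammonium chloride: 0.676 g per 100 mL × 2200 mL ÷ 100 = 14.87 g
glucose: 3.54 g per 100 mL × 2200 mL ÷ 100 = 77.88 g
magnesium sulfate heptahydrate: 2.11 g/L × 2.2 L = 4.64 g

ammonium chloride 14.87 g; glucose 77.88 g; magnesium sulfate heptahydrate 4.64 g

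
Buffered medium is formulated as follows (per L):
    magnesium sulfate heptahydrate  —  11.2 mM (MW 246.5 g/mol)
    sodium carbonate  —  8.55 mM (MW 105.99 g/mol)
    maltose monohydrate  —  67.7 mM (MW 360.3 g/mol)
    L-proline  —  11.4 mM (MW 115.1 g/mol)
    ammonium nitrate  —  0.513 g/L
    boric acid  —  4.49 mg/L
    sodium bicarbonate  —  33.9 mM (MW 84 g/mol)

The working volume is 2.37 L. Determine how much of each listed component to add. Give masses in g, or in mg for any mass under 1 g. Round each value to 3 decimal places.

Scale factor relative to 1 L: 2.37.
magnesium sulfate heptahydrate: 11.2 mmol/L × 246.5 g/mol × 2.37 L ÷ 1000 = 6.543 g
sodium carbonate: 8.55 mmol/L × 105.99 g/mol × 2.37 L ÷ 1000 = 2.148 g
maltose monohydrate: 67.7 mmol/L × 360.3 g/mol × 2.37 L ÷ 1000 = 57.810 g
L-proline: 11.4 mmol/L × 115.1 g/mol × 2.37 L ÷ 1000 = 3.110 g
ammonium nitrate: 0.513 g/L × 2.37 L = 1.216 g
boric acid: 4.49 mg/L × 2.37 L = 10.641 mg
sodium bicarbonate: 33.9 mmol/L × 84 g/mol × 2.37 L ÷ 1000 = 6.749 g

magnesium sulfate heptahydrate 6.543 g; sodium carbonate 2.148 g; maltose monohydrate 57.810 g; L-proline 3.110 g; ammonium nitrate 1.216 g; boric acid 10.641 mg; sodium bicarbonate 6.749 g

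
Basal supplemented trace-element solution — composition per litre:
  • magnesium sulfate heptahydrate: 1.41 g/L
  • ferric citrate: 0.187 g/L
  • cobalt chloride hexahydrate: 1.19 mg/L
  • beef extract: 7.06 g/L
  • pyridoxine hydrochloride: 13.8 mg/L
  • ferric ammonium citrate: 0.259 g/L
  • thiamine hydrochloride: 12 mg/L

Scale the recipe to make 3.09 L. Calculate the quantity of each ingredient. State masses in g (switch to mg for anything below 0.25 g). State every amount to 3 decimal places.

magnesium sulfate heptahydrate 4.357 g; ferric citrate 0.578 g; cobalt chloride hexahydrate 3.677 mg; beef extract 21.815 g; pyridoxine hydrochloride 42.642 mg; ferric ammonium citrate 0.800 g; thiamine hydrochloride 37.080 mg

Scale factor relative to 1 L: 3.09.
magnesium sulfate heptahydrate: 1.41 g/L × 3.09 L = 4.357 g
ferric citrate: 0.187 g/L × 3.09 L = 0.578 g
cobalt chloride hexahydrate: 1.19 mg/L × 3.09 L = 3.677 mg
beef extract: 7.06 g/L × 3.09 L = 21.815 g
pyridoxine hydrochloride: 13.8 mg/L × 3.09 L = 42.642 mg
ferric ammonium citrate: 0.259 g/L × 3.09 L = 0.800 g
thiamine hydrochloride: 12 mg/L × 3.09 L = 37.080 mg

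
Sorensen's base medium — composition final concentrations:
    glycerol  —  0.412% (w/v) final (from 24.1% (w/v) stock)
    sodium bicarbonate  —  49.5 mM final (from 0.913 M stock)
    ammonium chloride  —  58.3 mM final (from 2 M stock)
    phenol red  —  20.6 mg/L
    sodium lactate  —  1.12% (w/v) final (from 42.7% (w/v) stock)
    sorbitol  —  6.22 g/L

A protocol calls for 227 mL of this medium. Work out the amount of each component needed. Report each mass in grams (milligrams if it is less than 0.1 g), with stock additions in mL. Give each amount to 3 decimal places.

Working volume: 227 mL = 0.227 L.
glycerol: dilute stock: 0.412% ÷ 24.1% × 227 mL = 3.881 mL
sodium bicarbonate: C1V1 = C2V2 → 49.5 mM × 227 mL ÷ 913 mM = 12.307 mL
ammonium chloride: V = C2·V2/C1 = 58.3 mM × 227 mL ÷ 2000 mM = 6.617 mL
phenol red: 20.6 mg/L × 0.227 L = 4.676 mg
sodium lactate: C1V1 = C2V2 → 1.12% ÷ 42.7% × 227 mL = 5.954 mL
sorbitol: 6.22 g/L × 0.227 L = 1.412 g

glycerol 3.881 mL; sodium bicarbonate 12.307 mL; ammonium chloride 6.617 mL; phenol red 4.676 mg; sodium lactate 5.954 mL; sorbitol 1.412 g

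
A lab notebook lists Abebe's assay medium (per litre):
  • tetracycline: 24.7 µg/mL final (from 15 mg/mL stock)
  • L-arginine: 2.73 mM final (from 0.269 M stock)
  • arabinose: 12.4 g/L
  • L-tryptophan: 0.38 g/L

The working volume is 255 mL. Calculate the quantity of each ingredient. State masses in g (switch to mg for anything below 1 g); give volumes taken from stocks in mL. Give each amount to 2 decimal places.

tetracycline 0.42 mL; L-arginine 2.59 mL; arabinose 3.16 g; L-tryptophan 96.90 mg

Scale factor relative to 1 L: 0.255.
tetracycline: V = C2·V2/C1 = 24.7 µg/mL × 255 mL ÷ 15000 µg/mL = 0.42 mL
L-arginine: dilute stock: 2.73 mM × 255 mL ÷ 269 mM = 2.59 mL
arabinose: 12.4 g/L × 0.255 L = 3.16 g
L-tryptophan: 0.38 g/L × 0.255 L = 0.0969 g = 96.90 mg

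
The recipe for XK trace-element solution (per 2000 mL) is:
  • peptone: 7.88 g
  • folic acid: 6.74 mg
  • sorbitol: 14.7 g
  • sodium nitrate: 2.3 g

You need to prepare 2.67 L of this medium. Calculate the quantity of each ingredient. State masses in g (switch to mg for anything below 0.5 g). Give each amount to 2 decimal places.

Scale factor = 2670 mL / 2000 mL = 1.335.
peptone: 7.88 g × (2670 mL / 2000 mL) = 10.52 g
folic acid: 6.74 mg × (2670 mL / 2000 mL) = 9.00 mg
sorbitol: 14.7 g × (2670 mL / 2000 mL) = 19.62 g
sodium nitrate: 2.3 g × (2670 mL / 2000 mL) = 3.07 g

peptone 10.52 g; folic acid 9.00 mg; sorbitol 19.62 g; sodium nitrate 3.07 g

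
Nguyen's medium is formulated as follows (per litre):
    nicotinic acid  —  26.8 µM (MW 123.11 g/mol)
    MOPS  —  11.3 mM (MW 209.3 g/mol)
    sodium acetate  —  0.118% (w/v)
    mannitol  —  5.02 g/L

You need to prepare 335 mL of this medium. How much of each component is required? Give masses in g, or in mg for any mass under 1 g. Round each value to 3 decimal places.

Working volume: 335 mL = 0.335 L.
nicotinic acid: 26.8 µmol/L × 123.11 g/mol × 0.335 L ÷ 1000 = 1.105 mg
MOPS: 11.3 mmol/L × 209.3 mg/mmol × 0.335 L = 792.305 mg
sodium acetate: 0.118 g per 100 mL × 335 mL ÷ 100 = 0.3953 g = 395.300 mg
mannitol: 5.02 g/L × 0.335 L = 1.682 g

nicotinic acid 1.105 mg; MOPS 792.305 mg; sodium acetate 395.300 mg; mannitol 1.682 g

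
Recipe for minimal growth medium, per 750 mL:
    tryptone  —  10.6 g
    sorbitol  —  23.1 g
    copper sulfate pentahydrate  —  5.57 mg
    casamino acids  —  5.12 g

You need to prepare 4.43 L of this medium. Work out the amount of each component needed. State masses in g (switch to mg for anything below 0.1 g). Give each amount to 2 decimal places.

tryptone 62.61 g; sorbitol 136.44 g; copper sulfate pentahydrate 32.90 mg; casamino acids 30.24 g

Ratio of target to recipe volume: 4430 / 750 = 5.90667.
tryptone: 10.6 g × (4430 mL / 750 mL) = 62.61 g
sorbitol: 23.1 g × (4430 mL / 750 mL) = 136.44 g
copper sulfate pentahydrate: 5.57 mg × (4430 mL / 750 mL) = 32.90 mg
casamino acids: 5.12 g × (4430 mL / 750 mL) = 30.24 g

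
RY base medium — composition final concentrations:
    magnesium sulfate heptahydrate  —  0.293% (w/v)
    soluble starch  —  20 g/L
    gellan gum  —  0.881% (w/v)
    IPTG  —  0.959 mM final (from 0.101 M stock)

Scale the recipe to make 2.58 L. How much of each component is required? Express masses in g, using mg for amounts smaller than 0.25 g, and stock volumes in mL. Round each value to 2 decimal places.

magnesium sulfate heptahydrate 7.56 g; soluble starch 51.60 g; gellan gum 22.73 g; IPTG 24.50 mL

Scale factor relative to 1 L: 2.58.
magnesium sulfate heptahydrate: 0.293% w/v = 2.93 g/L → 2.93 × 2.58 L = 7.56 g
soluble starch: 20 g/L × 2.58 L = 51.60 g
gellan gum: 0.881 g per 100 mL × 2580 mL ÷ 100 = 22.73 g
IPTG: dilute stock: 0.959 mM × 2580 mL ÷ 101 mM = 24.50 mL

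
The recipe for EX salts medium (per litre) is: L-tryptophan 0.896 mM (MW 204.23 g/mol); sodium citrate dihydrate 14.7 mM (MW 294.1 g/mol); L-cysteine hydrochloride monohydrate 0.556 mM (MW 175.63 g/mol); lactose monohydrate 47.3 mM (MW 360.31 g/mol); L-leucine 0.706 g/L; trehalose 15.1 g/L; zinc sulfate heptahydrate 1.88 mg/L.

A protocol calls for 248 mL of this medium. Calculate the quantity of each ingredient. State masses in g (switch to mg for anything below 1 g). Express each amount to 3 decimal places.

Scale factor relative to 1 L: 0.248.
L-tryptophan: 0.896 mmol/L × 204.23 mg/mmol × 0.248 L = 45.382 mg
sodium citrate dihydrate: 14.7 mmol/L × 294.1 g/mol × 0.248 L ÷ 1000 = 1.072 g
L-cysteine hydrochloride monohydrate: 0.556 mmol/L × 175.63 mg/mmol × 0.248 L = 24.217 mg
lactose monohydrate: 47.3 mmol/L × 360.31 g/mol × 0.248 L ÷ 1000 = 4.227 g
L-leucine: 0.706 g/L × 0.248 L = 0.175088 g = 175.088 mg
trehalose: 15.1 g/L × 0.248 L = 3.745 g
zinc sulfate heptahydrate: 1.88 mg/L × 0.248 L = 0.466 mg

L-tryptophan 45.382 mg; sodium citrate dihydrate 1.072 g; L-cysteine hydrochloride monohydrate 24.217 mg; lactose monohydrate 4.227 g; L-leucine 175.088 mg; trehalose 3.745 g; zinc sulfate heptahydrate 0.466 mg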